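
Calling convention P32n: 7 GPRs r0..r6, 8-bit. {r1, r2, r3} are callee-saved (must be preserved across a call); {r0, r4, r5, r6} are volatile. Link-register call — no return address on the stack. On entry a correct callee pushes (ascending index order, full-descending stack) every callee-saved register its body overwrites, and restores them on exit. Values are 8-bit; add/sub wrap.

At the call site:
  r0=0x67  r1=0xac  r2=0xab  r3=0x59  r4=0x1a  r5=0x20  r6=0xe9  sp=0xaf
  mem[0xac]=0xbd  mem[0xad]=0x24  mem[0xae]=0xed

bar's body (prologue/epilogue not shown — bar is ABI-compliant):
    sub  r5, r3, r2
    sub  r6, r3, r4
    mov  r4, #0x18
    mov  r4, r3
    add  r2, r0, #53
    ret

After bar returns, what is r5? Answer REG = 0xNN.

prologue: push r2 -> mem[0xae]=0xab, sp=0xae
body[0] sub  r5, r3, r2 -> r5=0xae
body[1] sub  r6, r3, r4 -> r6=0x3f
body[2] mov  r4, #0x18 -> r4=0x18
body[3] mov  r4, r3 -> r4=0x59
body[4] add  r2, r0, #53 -> r2=0x9c
epilogue: pop r2=0xab, sp=0xaf
r5 is caller-saved -> body value

REG = 0xae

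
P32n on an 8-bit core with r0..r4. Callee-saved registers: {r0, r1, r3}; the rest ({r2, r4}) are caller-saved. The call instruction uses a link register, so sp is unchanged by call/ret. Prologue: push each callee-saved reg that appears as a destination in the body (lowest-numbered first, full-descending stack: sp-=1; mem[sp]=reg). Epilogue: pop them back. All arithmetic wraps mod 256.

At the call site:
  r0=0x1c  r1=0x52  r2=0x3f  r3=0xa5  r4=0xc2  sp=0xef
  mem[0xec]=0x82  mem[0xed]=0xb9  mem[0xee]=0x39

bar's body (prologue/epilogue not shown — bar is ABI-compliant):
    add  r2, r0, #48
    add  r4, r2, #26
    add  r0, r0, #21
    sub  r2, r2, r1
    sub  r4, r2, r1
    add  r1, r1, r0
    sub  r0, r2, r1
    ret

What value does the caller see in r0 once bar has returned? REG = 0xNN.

REG = 0x1c

prologue: push r0 -> mem[0xee]=0x1c, sp=0xee
prologue: push r1 -> mem[0xed]=0x52, sp=0xed
body[0] add  r2, r0, #48 -> r2=0x4c
body[1] add  r4, r2, #26 -> r4=0x66
body[2] add  r0, r0, #21 -> r0=0x31
body[3] sub  r2, r2, r1 -> r2=0xfa
body[4] sub  r4, r2, r1 -> r4=0xa8
body[5] add  r1, r1, r0 -> r1=0x83
body[6] sub  r0, r2, r1 -> r0=0x77
epilogue: pop r1=0x52, sp=0xee
epilogue: pop r0=0x1c, sp=0xef
r0 is callee-saved -> restored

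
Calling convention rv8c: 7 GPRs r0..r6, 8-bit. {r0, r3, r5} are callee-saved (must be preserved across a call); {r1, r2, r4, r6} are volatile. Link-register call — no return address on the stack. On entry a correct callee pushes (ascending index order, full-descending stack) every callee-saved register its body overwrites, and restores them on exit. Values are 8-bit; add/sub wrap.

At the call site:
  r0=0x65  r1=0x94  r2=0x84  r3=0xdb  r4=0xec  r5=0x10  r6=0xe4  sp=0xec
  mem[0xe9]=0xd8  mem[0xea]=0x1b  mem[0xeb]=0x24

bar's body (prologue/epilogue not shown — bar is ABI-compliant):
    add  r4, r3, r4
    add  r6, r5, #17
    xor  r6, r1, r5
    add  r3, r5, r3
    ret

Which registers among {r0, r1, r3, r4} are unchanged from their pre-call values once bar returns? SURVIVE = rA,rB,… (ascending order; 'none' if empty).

prologue: push r3 → mem[0xeb]=0xdb, sp=0xeb
body[0] add  r4, r3, r4 → r4=0xc7
body[1] add  r6, r5, #17 → r6=0x21
body[2] xor  r6, r1, r5 → r6=0x84
body[3] add  r3, r5, r3 → r3=0xeb
epilogue: pop r3=0xdb, sp=0xec
r0: callee-saved, written=False
r1: caller-saved, written=False
r3: callee-saved, written=True
r4: caller-saved, written=True

SURVIVE = r0,r1,r3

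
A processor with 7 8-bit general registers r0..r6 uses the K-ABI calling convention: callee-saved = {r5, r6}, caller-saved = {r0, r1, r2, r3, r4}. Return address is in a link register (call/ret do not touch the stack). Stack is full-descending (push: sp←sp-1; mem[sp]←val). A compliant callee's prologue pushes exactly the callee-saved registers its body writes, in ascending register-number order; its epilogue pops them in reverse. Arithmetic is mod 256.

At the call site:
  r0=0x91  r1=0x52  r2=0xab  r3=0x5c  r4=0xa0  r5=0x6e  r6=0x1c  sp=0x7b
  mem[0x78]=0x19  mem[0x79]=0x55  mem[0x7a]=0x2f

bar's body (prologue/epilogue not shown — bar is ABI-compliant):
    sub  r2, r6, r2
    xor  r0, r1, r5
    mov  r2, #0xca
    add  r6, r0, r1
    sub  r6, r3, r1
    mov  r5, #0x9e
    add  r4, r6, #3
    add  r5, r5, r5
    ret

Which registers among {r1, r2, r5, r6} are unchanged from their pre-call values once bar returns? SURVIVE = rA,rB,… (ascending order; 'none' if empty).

SURVIVE = r1,r5,r6

prologue: push r5 → mem[0x7a]=0x6e, sp=0x7a
prologue: push r6 → mem[0x79]=0x1c, sp=0x79
body[0] sub  r2, r6, r2 → r2=0x71
body[1] xor  r0, r1, r5 → r0=0x3c
body[2] mov  r2, #0xca → r2=0xca
body[3] add  r6, r0, r1 → r6=0x8e
body[4] sub  r6, r3, r1 → r6=0x0a
body[5] mov  r5, #0x9e → r5=0x9e
body[6] add  r4, r6, #3 → r4=0x0d
body[7] add  r5, r5, r5 → r5=0x3c
epilogue: pop r6=0x1c, sp=0x7a
epilogue: pop r5=0x6e, sp=0x7b
r1: caller-saved, written=False
r2: caller-saved, written=True
r5: callee-saved, written=True
r6: callee-saved, written=True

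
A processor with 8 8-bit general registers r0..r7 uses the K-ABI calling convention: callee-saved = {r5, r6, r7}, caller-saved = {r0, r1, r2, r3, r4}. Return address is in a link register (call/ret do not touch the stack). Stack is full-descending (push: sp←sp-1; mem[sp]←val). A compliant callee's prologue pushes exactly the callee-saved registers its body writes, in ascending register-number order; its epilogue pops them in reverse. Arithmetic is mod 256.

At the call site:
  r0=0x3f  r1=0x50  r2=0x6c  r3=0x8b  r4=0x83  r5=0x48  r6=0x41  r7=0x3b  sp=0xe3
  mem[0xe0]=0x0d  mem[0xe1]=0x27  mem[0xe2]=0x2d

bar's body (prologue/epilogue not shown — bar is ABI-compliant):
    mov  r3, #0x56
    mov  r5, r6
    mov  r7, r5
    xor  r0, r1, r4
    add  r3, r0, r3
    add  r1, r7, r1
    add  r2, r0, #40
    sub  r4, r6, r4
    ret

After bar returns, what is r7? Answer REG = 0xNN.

REG = 0x3b

prologue: push r5 → mem[0xe2]=0x48, sp=0xe2
prologue: push r7 → mem[0xe1]=0x3b, sp=0xe1
body[0] mov  r3, #0x56 → r3=0x56
body[1] mov  r5, r6 → r5=0x41
body[2] mov  r7, r5 → r7=0x41
body[3] xor  r0, r1, r4 → r0=0xd3
body[4] add  r3, r0, r3 → r3=0x29
body[5] add  r1, r7, r1 → r1=0x91
body[6] add  r2, r0, #40 → r2=0xfb
body[7] sub  r4, r6, r4 → r4=0xbe
epilogue: pop r7=0x3b, sp=0xe2
epilogue: pop r5=0x48, sp=0xe3
r7 is callee-saved → restored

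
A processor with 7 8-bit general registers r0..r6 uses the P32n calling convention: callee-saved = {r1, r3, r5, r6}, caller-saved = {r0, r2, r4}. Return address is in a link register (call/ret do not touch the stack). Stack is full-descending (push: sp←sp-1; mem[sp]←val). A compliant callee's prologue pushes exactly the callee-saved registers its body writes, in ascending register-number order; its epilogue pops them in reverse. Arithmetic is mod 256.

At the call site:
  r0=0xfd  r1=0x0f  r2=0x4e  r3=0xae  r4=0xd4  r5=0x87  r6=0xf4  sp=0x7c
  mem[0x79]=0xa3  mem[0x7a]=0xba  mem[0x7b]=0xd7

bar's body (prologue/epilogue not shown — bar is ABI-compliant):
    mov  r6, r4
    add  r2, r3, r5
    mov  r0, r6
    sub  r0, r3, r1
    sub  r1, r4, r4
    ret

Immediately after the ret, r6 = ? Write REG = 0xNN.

REG = 0xf4

prologue: push r1 → mem[0x7b]=0x0f, sp=0x7b
prologue: push r6 → mem[0x7a]=0xf4, sp=0x7a
body[0] mov  r6, r4 → r6=0xd4
body[1] add  r2, r3, r5 → r2=0x35
body[2] mov  r0, r6 → r0=0xd4
body[3] sub  r0, r3, r1 → r0=0x9f
body[4] sub  r1, r4, r4 → r1=0x00
epilogue: pop r6=0xf4, sp=0x7b
epilogue: pop r1=0x0f, sp=0x7c
r6 is callee-saved → restored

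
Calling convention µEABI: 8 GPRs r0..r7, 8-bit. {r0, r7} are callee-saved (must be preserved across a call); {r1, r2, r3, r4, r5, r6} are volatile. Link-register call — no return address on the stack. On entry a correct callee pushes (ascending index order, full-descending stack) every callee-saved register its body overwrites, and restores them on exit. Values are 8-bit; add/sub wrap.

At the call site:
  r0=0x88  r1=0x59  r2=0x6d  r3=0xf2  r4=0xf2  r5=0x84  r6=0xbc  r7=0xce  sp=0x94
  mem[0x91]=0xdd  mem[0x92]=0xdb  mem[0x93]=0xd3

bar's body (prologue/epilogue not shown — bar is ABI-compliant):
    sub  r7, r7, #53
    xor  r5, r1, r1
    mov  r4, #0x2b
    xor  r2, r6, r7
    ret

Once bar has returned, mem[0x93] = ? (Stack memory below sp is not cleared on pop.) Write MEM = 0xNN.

prologue: push r7 -> mem[0x93]=0xce, sp=0x93
body[0] sub  r7, r7, #53 -> r7=0x99
body[1] xor  r5, r1, r1 -> r5=0x00
body[2] mov  r4, #0x2b -> r4=0x2b
body[3] xor  r2, r6, r7 -> r2=0x25
epilogue: pop r7=0xce, sp=0x94
prologue pushed ['r7'] at ['0x93']

MEM = 0xce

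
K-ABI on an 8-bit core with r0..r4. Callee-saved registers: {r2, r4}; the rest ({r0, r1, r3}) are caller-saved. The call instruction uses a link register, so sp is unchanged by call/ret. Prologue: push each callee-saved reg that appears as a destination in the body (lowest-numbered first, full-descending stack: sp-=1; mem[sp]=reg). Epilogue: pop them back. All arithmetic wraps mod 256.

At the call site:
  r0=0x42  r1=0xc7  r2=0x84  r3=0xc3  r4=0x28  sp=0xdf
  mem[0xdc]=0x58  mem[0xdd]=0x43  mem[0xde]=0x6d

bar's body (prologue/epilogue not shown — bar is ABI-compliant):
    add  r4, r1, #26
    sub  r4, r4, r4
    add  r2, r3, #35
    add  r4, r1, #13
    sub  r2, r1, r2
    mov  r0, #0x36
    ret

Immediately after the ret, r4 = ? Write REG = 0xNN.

prologue: push r2 -> mem[0xde]=0x84, sp=0xde
prologue: push r4 -> mem[0xdd]=0x28, sp=0xdd
body[0] add  r4, r1, #26 -> r4=0xe1
body[1] sub  r4, r4, r4 -> r4=0x00
body[2] add  r2, r3, #35 -> r2=0xe6
body[3] add  r4, r1, #13 -> r4=0xd4
body[4] sub  r2, r1, r2 -> r2=0xe1
body[5] mov  r0, #0x36 -> r0=0x36
epilogue: pop r4=0x28, sp=0xde
epilogue: pop r2=0x84, sp=0xdf
r4 is callee-saved -> restored

REG = 0x28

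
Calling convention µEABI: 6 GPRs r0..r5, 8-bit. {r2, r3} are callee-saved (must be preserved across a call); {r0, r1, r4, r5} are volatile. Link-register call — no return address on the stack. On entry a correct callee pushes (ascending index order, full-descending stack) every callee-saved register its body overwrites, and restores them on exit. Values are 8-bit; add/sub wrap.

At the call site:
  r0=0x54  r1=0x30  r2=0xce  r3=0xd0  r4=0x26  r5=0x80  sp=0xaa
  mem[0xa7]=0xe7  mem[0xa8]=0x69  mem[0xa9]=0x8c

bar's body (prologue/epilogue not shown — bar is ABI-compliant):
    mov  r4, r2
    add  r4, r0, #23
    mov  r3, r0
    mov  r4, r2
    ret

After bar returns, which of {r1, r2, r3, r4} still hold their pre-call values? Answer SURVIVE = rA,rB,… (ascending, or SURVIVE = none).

SURVIVE = r1,r2,r3

prologue: push r3 → mem[0xa9]=0xd0, sp=0xa9
body[0] mov  r4, r2 → r4=0xce
body[1] add  r4, r0, #23 → r4=0x6b
body[2] mov  r3, r0 → r3=0x54
body[3] mov  r4, r2 → r4=0xce
epilogue: pop r3=0xd0, sp=0xaa
r1: caller-saved, written=False
r2: callee-saved, written=False
r3: callee-saved, written=True
r4: caller-saved, written=True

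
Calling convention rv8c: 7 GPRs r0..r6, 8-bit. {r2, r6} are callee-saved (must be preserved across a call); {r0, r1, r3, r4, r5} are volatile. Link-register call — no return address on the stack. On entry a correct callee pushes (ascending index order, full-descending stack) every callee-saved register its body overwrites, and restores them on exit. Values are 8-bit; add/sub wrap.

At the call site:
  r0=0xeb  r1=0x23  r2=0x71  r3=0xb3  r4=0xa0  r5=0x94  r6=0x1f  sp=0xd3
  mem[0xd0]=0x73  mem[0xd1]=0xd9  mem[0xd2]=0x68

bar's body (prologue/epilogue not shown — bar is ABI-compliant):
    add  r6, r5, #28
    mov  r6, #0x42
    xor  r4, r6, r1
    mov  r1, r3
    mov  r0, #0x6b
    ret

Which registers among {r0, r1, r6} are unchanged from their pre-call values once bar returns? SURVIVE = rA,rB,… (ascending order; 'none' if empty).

prologue: push r6 -> mem[0xd2]=0x1f, sp=0xd2
body[0] add  r6, r5, #28 -> r6=0xb0
body[1] mov  r6, #0x42 -> r6=0x42
body[2] xor  r4, r6, r1 -> r4=0x61
body[3] mov  r1, r3 -> r1=0xb3
body[4] mov  r0, #0x6b -> r0=0x6b
epilogue: pop r6=0x1f, sp=0xd3
r0: caller-saved, written=True
r1: caller-saved, written=True
r6: callee-saved, written=True

SURVIVE = r6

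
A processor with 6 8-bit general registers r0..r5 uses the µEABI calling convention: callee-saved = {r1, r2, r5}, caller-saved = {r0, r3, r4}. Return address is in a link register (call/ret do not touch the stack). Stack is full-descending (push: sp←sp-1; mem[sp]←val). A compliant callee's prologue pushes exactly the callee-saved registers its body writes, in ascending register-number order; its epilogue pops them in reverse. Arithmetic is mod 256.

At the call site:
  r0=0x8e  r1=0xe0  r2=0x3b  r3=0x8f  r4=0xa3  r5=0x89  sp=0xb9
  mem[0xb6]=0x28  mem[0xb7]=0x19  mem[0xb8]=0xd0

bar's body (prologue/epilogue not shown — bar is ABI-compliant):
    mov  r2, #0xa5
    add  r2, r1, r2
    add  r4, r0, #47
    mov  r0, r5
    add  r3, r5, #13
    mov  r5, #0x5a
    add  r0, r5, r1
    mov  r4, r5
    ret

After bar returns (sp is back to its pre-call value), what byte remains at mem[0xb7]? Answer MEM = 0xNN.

MEM = 0x89

prologue: push r2 -> mem[0xb8]=0x3b, sp=0xb8
prologue: push r5 -> mem[0xb7]=0x89, sp=0xb7
body[0] mov  r2, #0xa5 -> r2=0xa5
body[1] add  r2, r1, r2 -> r2=0x85
body[2] add  r4, r0, #47 -> r4=0xbd
body[3] mov  r0, r5 -> r0=0x89
body[4] add  r3, r5, #13 -> r3=0x96
body[5] mov  r5, #0x5a -> r5=0x5a
body[6] add  r0, r5, r1 -> r0=0x3a
body[7] mov  r4, r5 -> r4=0x5a
epilogue: pop r5=0x89, sp=0xb8
epilogue: pop r2=0x3b, sp=0xb9
prologue pushed ['r2', 'r5'] at ['0xb8', '0xb7']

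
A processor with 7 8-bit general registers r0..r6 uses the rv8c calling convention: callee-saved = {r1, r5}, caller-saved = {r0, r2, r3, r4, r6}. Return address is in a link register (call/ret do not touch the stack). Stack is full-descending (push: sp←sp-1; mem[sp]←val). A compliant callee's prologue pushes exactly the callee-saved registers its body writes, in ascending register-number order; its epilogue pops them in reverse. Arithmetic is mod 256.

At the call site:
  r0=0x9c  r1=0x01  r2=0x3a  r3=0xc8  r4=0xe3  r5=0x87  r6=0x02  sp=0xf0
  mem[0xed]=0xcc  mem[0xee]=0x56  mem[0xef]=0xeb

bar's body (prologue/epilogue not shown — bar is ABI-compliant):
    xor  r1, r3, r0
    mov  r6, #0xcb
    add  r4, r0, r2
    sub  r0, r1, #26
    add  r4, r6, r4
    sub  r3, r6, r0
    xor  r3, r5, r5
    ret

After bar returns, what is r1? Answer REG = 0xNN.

REG = 0x01

prologue: push r1 -> mem[0xef]=0x01, sp=0xef
body[0] xor  r1, r3, r0 -> r1=0x54
body[1] mov  r6, #0xcb -> r6=0xcb
body[2] add  r4, r0, r2 -> r4=0xd6
body[3] sub  r0, r1, #26 -> r0=0x3a
body[4] add  r4, r6, r4 -> r4=0xa1
body[5] sub  r3, r6, r0 -> r3=0x91
body[6] xor  r3, r5, r5 -> r3=0x00
epilogue: pop r1=0x01, sp=0xf0
r1 is callee-saved -> restored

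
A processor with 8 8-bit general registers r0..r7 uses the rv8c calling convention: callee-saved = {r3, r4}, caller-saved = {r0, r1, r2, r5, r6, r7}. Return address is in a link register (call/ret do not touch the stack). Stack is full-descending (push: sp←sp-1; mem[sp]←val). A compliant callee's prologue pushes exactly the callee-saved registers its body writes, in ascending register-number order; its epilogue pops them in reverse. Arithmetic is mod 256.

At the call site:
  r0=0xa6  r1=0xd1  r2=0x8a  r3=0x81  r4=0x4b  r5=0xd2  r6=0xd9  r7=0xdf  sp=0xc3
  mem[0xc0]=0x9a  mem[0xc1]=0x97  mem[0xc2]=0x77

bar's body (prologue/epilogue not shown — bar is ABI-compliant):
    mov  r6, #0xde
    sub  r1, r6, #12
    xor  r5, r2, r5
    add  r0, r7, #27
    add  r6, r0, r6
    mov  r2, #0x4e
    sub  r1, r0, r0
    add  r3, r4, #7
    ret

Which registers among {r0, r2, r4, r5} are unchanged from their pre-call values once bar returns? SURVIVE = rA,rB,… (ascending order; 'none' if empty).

prologue: push r3 → mem[0xc2]=0x81, sp=0xc2
body[0] mov  r6, #0xde → r6=0xde
body[1] sub  r1, r6, #12 → r1=0xd2
body[2] xor  r5, r2, r5 → r5=0x58
body[3] add  r0, r7, #27 → r0=0xfa
body[4] add  r6, r0, r6 → r6=0xd8
body[5] mov  r2, #0x4e → r2=0x4e
body[6] sub  r1, r0, r0 → r1=0x00
body[7] add  r3, r4, #7 → r3=0x52
epilogue: pop r3=0x81, sp=0xc3
r0: caller-saved, written=True
r2: caller-saved, written=True
r4: callee-saved, written=False
r5: caller-saved, written=True

SURVIVE = r4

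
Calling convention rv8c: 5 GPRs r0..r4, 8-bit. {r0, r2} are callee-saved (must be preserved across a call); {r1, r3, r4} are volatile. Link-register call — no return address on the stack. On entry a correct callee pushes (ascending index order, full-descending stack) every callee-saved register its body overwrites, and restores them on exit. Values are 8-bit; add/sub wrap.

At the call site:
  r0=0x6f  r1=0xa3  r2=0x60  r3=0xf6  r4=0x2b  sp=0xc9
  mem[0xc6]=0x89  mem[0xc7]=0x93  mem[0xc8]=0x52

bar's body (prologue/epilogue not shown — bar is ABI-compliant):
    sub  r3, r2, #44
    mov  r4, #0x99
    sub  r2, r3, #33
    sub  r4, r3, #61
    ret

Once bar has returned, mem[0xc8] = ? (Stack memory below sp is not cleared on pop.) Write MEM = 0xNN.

MEM = 0x60

prologue: push r2 → mem[0xc8]=0x60, sp=0xc8
body[0] sub  r3, r2, #44 → r3=0x34
body[1] mov  r4, #0x99 → r4=0x99
body[2] sub  r2, r3, #33 → r2=0x13
body[3] sub  r4, r3, #61 → r4=0xf7
epilogue: pop r2=0x60, sp=0xc9
prologue pushed ['r2'] at ['0xc8']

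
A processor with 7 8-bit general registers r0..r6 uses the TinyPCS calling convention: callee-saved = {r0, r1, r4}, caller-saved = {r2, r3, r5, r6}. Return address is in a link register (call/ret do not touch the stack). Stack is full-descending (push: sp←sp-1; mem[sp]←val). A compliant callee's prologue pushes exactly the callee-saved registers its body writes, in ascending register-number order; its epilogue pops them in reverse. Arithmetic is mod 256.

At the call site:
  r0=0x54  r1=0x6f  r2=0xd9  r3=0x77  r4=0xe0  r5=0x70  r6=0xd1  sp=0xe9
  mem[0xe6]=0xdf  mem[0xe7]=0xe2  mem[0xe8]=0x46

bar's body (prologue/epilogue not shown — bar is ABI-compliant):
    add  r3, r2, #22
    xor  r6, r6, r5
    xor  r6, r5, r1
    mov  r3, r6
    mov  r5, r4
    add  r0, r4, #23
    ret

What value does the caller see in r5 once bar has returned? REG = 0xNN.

prologue: push r0 → mem[0xe8]=0x54, sp=0xe8
body[0] add  r3, r2, #22 → r3=0xef
body[1] xor  r6, r6, r5 → r6=0xa1
body[2] xor  r6, r5, r1 → r6=0x1f
body[3] mov  r3, r6 → r3=0x1f
body[4] mov  r5, r4 → r5=0xe0
body[5] add  r0, r4, #23 → r0=0xf7
epilogue: pop r0=0x54, sp=0xe9
r5 is caller-saved → body value

REG = 0xe0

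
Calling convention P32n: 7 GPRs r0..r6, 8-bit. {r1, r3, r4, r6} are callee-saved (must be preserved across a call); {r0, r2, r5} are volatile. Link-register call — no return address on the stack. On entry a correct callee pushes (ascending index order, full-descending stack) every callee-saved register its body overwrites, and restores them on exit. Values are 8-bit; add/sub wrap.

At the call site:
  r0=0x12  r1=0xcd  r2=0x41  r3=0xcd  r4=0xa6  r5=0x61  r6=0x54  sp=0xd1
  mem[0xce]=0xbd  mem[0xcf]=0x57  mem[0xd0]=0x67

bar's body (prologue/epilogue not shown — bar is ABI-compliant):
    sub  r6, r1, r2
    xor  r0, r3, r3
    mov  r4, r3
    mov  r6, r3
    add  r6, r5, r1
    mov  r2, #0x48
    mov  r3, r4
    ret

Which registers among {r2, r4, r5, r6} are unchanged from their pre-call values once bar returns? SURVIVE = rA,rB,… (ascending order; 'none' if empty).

SURVIVE = r4,r5,r6

prologue: push r3 -> mem[0xd0]=0xcd, sp=0xd0
prologue: push r4 -> mem[0xcf]=0xa6, sp=0xcf
prologue: push r6 -> mem[0xce]=0x54, sp=0xce
body[0] sub  r6, r1, r2 -> r6=0x8c
body[1] xor  r0, r3, r3 -> r0=0x00
body[2] mov  r4, r3 -> r4=0xcd
body[3] mov  r6, r3 -> r6=0xcd
body[4] add  r6, r5, r1 -> r6=0x2e
body[5] mov  r2, #0x48 -> r2=0x48
body[6] mov  r3, r4 -> r3=0xcd
epilogue: pop r6=0x54, sp=0xcf
epilogue: pop r4=0xa6, sp=0xd0
epilogue: pop r3=0xcd, sp=0xd1
r2: caller-saved, written=True
r4: callee-saved, written=True
r5: caller-saved, written=False
r6: callee-saved, written=True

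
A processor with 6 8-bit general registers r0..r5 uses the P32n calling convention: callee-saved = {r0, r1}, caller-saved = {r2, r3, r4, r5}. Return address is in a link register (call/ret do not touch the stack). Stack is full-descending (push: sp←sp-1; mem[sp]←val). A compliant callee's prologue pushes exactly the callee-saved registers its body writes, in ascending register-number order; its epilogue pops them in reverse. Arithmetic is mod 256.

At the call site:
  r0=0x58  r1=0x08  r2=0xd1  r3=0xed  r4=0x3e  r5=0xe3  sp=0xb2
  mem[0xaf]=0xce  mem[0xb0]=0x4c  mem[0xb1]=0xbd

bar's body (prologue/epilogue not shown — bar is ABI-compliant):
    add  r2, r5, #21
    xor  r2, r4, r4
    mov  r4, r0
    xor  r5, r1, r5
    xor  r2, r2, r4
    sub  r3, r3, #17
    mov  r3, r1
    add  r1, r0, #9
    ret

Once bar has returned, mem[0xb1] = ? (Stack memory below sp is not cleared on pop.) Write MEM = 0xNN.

MEM = 0x08

prologue: push r1 -> mem[0xb1]=0x08, sp=0xb1
body[0] add  r2, r5, #21 -> r2=0xf8
body[1] xor  r2, r4, r4 -> r2=0x00
body[2] mov  r4, r0 -> r4=0x58
body[3] xor  r5, r1, r5 -> r5=0xeb
body[4] xor  r2, r2, r4 -> r2=0x58
body[5] sub  r3, r3, #17 -> r3=0xdc
body[6] mov  r3, r1 -> r3=0x08
body[7] add  r1, r0, #9 -> r1=0x61
epilogue: pop r1=0x08, sp=0xb2
prologue pushed ['r1'] at ['0xb1']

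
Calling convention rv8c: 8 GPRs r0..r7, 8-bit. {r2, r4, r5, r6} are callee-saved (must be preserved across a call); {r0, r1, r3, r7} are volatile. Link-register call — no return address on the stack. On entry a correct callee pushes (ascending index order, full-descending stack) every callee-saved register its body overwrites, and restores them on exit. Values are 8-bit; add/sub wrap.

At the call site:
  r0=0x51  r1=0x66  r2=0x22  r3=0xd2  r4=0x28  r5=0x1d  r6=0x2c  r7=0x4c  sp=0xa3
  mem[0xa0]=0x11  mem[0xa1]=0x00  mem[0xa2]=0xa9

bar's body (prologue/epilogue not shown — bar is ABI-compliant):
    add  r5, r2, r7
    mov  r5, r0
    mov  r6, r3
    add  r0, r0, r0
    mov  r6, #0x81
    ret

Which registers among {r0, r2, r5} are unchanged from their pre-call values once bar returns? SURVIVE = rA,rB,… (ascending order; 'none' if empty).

prologue: push r5 -> mem[0xa2]=0x1d, sp=0xa2
prologue: push r6 -> mem[0xa1]=0x2c, sp=0xa1
body[0] add  r5, r2, r7 -> r5=0x6e
body[1] mov  r5, r0 -> r5=0x51
body[2] mov  r6, r3 -> r6=0xd2
body[3] add  r0, r0, r0 -> r0=0xa2
body[4] mov  r6, #0x81 -> r6=0x81
epilogue: pop r6=0x2c, sp=0xa2
epilogue: pop r5=0x1d, sp=0xa3
r0: caller-saved, written=True
r2: callee-saved, written=False
r5: callee-saved, written=True

SURVIVE = r2,r5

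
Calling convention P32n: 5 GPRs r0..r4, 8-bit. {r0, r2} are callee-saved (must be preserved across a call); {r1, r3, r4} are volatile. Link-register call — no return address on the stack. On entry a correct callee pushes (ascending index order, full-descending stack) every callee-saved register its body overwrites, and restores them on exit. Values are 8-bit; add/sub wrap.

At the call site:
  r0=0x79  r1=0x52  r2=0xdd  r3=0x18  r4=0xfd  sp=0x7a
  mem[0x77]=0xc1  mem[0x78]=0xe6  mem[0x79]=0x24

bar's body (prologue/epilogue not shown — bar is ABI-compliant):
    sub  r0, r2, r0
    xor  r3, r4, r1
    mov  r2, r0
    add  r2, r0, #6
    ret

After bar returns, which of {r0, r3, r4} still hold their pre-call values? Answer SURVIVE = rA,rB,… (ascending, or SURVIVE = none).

prologue: push r0 -> mem[0x79]=0x79, sp=0x79
prologue: push r2 -> mem[0x78]=0xdd, sp=0x78
body[0] sub  r0, r2, r0 -> r0=0x64
body[1] xor  r3, r4, r1 -> r3=0xaf
body[2] mov  r2, r0 -> r2=0x64
body[3] add  r2, r0, #6 -> r2=0x6a
epilogue: pop r2=0xdd, sp=0x79
epilogue: pop r0=0x79, sp=0x7a
r0: callee-saved, written=True
r3: caller-saved, written=True
r4: caller-saved, written=False

SURVIVE = r0,r4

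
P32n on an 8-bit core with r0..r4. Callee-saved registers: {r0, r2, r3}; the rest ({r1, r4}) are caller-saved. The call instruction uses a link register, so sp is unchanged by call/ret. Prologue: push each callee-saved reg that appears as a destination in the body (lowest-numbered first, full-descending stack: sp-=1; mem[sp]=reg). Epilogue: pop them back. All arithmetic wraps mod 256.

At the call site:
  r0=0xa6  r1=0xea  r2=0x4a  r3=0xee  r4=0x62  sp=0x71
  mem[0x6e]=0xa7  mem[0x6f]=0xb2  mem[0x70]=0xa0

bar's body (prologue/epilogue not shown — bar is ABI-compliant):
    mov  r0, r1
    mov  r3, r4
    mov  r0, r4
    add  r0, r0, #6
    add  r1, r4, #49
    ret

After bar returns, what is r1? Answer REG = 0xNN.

prologue: push r0 -> mem[0x70]=0xa6, sp=0x70
prologue: push r3 -> mem[0x6f]=0xee, sp=0x6f
body[0] mov  r0, r1 -> r0=0xea
body[1] mov  r3, r4 -> r3=0x62
body[2] mov  r0, r4 -> r0=0x62
body[3] add  r0, r0, #6 -> r0=0x68
body[4] add  r1, r4, #49 -> r1=0x93
epilogue: pop r3=0xee, sp=0x70
epilogue: pop r0=0xa6, sp=0x71
r1 is caller-saved -> body value

REG = 0x93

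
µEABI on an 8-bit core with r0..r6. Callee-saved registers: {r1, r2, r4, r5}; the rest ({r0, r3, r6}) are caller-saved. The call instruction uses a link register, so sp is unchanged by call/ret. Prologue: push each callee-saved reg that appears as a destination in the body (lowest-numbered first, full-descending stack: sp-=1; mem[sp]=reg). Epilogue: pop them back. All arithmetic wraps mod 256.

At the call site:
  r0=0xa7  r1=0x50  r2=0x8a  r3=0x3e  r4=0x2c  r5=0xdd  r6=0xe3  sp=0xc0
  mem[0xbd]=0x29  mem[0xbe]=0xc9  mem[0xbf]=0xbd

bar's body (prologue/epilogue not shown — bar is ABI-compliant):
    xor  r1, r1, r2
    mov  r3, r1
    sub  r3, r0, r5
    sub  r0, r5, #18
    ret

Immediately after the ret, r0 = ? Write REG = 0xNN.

REG = 0xcb

prologue: push r1 -> mem[0xbf]=0x50, sp=0xbf
body[0] xor  r1, r1, r2 -> r1=0xda
body[1] mov  r3, r1 -> r3=0xda
body[2] sub  r3, r0, r5 -> r3=0xca
body[3] sub  r0, r5, #18 -> r0=0xcb
epilogue: pop r1=0x50, sp=0xc0
r0 is caller-saved -> body value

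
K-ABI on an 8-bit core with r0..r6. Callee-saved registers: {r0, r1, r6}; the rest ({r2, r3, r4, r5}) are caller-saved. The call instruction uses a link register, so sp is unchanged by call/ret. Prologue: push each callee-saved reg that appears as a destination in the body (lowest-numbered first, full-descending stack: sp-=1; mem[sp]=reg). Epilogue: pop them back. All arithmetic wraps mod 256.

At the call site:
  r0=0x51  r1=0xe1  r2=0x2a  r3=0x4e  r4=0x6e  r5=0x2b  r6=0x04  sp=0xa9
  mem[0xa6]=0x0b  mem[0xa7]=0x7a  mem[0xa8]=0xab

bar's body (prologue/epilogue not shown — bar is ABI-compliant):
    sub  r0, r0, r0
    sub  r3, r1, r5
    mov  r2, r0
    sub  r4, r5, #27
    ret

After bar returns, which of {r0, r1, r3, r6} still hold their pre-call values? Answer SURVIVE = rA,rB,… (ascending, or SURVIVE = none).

SURVIVE = r0,r1,r6

prologue: push r0 -> mem[0xa8]=0x51, sp=0xa8
body[0] sub  r0, r0, r0 -> r0=0x00
body[1] sub  r3, r1, r5 -> r3=0xb6
body[2] mov  r2, r0 -> r2=0x00
body[3] sub  r4, r5, #27 -> r4=0x10
epilogue: pop r0=0x51, sp=0xa9
r0: callee-saved, written=True
r1: callee-saved, written=False
r3: caller-saved, written=True
r6: callee-saved, written=False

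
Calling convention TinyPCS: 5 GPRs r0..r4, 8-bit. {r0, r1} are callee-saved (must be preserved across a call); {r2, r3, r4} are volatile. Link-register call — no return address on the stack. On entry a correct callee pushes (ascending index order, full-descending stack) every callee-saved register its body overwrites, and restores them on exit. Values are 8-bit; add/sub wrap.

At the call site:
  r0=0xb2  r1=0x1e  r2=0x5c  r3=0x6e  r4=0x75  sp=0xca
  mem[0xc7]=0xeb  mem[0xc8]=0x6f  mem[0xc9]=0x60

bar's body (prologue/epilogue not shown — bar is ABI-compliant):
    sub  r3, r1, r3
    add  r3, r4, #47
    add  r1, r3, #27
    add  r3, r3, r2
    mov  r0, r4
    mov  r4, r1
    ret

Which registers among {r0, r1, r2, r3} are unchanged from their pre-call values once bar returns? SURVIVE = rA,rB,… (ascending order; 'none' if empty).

SURVIVE = r0,r1,r2

prologue: push r0 → mem[0xc9]=0xb2, sp=0xc9
prologue: push r1 → mem[0xc8]=0x1e, sp=0xc8
body[0] sub  r3, r1, r3 → r3=0xb0
body[1] add  r3, r4, #47 → r3=0xa4
body[2] add  r1, r3, #27 → r1=0xbf
body[3] add  r3, r3, r2 → r3=0x00
body[4] mov  r0, r4 → r0=0x75
body[5] mov  r4, r1 → r4=0xbf
epilogue: pop r1=0x1e, sp=0xc9
epilogue: pop r0=0xb2, sp=0xca
r0: callee-saved, written=True
r1: callee-saved, written=True
r2: caller-saved, written=False
r3: caller-saved, written=True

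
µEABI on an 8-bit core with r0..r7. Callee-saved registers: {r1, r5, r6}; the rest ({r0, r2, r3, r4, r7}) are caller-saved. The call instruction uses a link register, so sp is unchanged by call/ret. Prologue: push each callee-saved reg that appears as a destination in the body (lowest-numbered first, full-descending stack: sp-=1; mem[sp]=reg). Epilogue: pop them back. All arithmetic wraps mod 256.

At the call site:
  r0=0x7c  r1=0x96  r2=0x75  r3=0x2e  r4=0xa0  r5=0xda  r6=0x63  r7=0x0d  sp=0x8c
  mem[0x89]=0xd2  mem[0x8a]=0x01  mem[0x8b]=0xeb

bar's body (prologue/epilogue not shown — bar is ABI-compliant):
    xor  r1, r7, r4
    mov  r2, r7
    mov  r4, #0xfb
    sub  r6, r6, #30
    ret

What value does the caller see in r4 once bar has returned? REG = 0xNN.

prologue: push r1 -> mem[0x8b]=0x96, sp=0x8b
prologue: push r6 -> mem[0x8a]=0x63, sp=0x8a
body[0] xor  r1, r7, r4 -> r1=0xad
body[1] mov  r2, r7 -> r2=0x0d
body[2] mov  r4, #0xfb -> r4=0xfb
body[3] sub  r6, r6, #30 -> r6=0x45
epilogue: pop r6=0x63, sp=0x8b
epilogue: pop r1=0x96, sp=0x8c
r4 is caller-saved -> body value

REG = 0xfb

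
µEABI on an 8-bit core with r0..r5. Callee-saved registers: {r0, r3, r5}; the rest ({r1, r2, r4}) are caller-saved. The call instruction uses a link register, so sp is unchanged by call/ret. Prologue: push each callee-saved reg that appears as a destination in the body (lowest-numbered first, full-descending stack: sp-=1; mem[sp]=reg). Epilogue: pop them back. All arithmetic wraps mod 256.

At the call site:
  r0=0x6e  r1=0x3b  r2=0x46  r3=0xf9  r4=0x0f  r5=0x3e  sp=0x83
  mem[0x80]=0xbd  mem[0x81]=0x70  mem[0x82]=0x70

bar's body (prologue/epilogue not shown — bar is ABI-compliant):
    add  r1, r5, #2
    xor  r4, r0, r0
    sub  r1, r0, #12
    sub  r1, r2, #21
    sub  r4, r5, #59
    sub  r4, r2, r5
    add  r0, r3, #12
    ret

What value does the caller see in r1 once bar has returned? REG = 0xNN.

REG = 0x31

prologue: push r0 -> mem[0x82]=0x6e, sp=0x82
body[0] add  r1, r5, #2 -> r1=0x40
body[1] xor  r4, r0, r0 -> r4=0x00
body[2] sub  r1, r0, #12 -> r1=0x62
body[3] sub  r1, r2, #21 -> r1=0x31
body[4] sub  r4, r5, #59 -> r4=0x03
body[5] sub  r4, r2, r5 -> r4=0x08
body[6] add  r0, r3, #12 -> r0=0x05
epilogue: pop r0=0x6e, sp=0x83
r1 is caller-saved -> body value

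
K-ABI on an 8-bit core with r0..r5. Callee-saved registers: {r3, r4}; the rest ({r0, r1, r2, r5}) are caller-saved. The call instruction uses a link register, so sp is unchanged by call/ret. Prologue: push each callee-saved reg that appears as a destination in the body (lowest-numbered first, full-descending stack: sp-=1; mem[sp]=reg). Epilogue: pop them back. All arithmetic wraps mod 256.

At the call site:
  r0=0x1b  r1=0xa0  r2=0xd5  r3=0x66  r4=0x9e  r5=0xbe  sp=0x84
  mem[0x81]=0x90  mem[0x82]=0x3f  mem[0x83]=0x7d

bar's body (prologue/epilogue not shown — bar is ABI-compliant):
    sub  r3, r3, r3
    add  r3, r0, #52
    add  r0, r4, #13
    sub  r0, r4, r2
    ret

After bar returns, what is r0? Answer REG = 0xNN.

REG = 0xc9

prologue: push r3 -> mem[0x83]=0x66, sp=0x83
body[0] sub  r3, r3, r3 -> r3=0x00
body[1] add  r3, r0, #52 -> r3=0x4f
body[2] add  r0, r4, #13 -> r0=0xab
body[3] sub  r0, r4, r2 -> r0=0xc9
epilogue: pop r3=0x66, sp=0x84
r0 is caller-saved -> body value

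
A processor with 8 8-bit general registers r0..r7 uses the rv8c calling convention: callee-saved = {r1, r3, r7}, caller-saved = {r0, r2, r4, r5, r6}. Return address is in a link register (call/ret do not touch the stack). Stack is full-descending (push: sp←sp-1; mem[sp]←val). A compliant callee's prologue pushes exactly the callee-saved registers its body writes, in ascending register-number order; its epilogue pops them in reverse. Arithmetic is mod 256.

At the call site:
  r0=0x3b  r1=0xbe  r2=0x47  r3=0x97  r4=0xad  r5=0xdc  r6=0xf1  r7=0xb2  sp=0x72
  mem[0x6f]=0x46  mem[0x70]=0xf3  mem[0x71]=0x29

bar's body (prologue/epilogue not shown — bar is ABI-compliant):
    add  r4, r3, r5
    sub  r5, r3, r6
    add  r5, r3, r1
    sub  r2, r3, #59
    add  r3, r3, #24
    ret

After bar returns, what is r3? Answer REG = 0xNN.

REG = 0x97

prologue: push r3 -> mem[0x71]=0x97, sp=0x71
body[0] add  r4, r3, r5 -> r4=0x73
body[1] sub  r5, r3, r6 -> r5=0xa6
body[2] add  r5, r3, r1 -> r5=0x55
body[3] sub  r2, r3, #59 -> r2=0x5c
body[4] add  r3, r3, #24 -> r3=0xaf
epilogue: pop r3=0x97, sp=0x72
r3 is callee-saved -> restored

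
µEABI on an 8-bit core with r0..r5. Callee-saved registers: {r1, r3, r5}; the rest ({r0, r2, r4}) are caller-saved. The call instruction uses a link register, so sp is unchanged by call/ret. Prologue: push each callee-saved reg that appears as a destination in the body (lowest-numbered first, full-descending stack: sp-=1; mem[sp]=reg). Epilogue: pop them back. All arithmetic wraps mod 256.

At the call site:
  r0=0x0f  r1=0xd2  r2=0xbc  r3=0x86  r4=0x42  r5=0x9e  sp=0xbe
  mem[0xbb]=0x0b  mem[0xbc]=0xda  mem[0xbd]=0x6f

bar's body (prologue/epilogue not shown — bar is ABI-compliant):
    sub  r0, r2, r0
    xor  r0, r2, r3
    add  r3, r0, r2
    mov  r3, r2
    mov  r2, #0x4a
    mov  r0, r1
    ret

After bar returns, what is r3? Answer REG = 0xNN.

prologue: push r3 -> mem[0xbd]=0x86, sp=0xbd
body[0] sub  r0, r2, r0 -> r0=0xad
body[1] xor  r0, r2, r3 -> r0=0x3a
body[2] add  r3, r0, r2 -> r3=0xf6
body[3] mov  r3, r2 -> r3=0xbc
body[4] mov  r2, #0x4a -> r2=0x4a
body[5] mov  r0, r1 -> r0=0xd2
epilogue: pop r3=0x86, sp=0xbe
r3 is callee-saved -> restored

REG = 0x86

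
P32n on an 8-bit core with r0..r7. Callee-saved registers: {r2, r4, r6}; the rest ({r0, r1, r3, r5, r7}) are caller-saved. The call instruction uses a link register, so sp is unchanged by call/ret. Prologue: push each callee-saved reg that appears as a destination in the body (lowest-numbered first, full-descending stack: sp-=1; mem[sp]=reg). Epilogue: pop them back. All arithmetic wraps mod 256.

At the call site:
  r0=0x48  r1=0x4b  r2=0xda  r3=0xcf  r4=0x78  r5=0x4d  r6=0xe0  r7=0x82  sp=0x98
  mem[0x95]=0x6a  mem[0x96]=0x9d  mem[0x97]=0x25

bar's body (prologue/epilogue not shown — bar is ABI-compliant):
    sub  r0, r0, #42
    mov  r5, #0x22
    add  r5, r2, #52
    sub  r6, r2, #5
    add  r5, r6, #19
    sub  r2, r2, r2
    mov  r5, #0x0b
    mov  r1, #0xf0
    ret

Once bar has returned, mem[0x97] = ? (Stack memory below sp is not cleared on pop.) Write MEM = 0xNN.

prologue: push r2 → mem[0x97]=0xda, sp=0x97
prologue: push r6 → mem[0x96]=0xe0, sp=0x96
body[0] sub  r0, r0, #42 → r0=0x1e
body[1] mov  r5, #0x22 → r5=0x22
body[2] add  r5, r2, #52 → r5=0x0e
body[3] sub  r6, r2, #5 → r6=0xd5
body[4] add  r5, r6, #19 → r5=0xe8
body[5] sub  r2, r2, r2 → r2=0x00
body[6] mov  r5, #0x0b → r5=0x0b
body[7] mov  r1, #0xf0 → r1=0xf0
epilogue: pop r6=0xe0, sp=0x97
epilogue: pop r2=0xda, sp=0x98
prologue pushed ['r2', 'r6'] at ['0x97', '0x96']

MEM = 0xda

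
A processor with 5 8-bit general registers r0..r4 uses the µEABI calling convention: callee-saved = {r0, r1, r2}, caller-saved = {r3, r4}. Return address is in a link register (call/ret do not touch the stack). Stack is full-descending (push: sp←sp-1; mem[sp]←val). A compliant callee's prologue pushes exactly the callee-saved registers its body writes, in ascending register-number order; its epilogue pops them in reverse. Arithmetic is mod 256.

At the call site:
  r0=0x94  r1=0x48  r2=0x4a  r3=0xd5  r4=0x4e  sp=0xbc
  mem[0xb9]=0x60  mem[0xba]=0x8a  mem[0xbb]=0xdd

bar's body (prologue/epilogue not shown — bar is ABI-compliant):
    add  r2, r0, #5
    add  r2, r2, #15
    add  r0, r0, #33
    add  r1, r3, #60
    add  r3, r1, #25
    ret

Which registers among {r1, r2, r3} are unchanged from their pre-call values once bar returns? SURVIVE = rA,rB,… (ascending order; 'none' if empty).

SURVIVE = r1,r2

prologue: push r0 -> mem[0xbb]=0x94, sp=0xbb
prologue: push r1 -> mem[0xba]=0x48, sp=0xba
prologue: push r2 -> mem[0xb9]=0x4a, sp=0xb9
body[0] add  r2, r0, #5 -> r2=0x99
body[1] add  r2, r2, #15 -> r2=0xa8
body[2] add  r0, r0, #33 -> r0=0xb5
body[3] add  r1, r3, #60 -> r1=0x11
body[4] add  r3, r1, #25 -> r3=0x2a
epilogue: pop r2=0x4a, sp=0xba
epilogue: pop r1=0x48, sp=0xbb
epilogue: pop r0=0x94, sp=0xbc
r1: callee-saved, written=True
r2: callee-saved, written=True
r3: caller-saved, written=True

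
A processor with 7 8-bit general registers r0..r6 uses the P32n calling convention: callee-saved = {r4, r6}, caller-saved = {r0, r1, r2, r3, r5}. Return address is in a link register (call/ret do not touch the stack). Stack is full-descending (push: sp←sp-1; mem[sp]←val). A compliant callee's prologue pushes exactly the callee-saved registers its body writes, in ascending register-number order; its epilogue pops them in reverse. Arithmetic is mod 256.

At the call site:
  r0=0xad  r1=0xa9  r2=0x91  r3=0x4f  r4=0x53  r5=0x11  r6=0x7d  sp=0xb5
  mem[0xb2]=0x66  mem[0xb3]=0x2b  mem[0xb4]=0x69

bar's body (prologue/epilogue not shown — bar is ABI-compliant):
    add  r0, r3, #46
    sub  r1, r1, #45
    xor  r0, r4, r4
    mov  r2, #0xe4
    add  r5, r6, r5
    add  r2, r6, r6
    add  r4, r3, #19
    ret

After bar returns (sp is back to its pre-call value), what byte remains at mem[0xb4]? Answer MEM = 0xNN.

MEM = 0x53

prologue: push r4 -> mem[0xb4]=0x53, sp=0xb4
body[0] add  r0, r3, #46 -> r0=0x7d
body[1] sub  r1, r1, #45 -> r1=0x7c
body[2] xor  r0, r4, r4 -> r0=0x00
body[3] mov  r2, #0xe4 -> r2=0xe4
body[4] add  r5, r6, r5 -> r5=0x8e
body[5] add  r2, r6, r6 -> r2=0xfa
body[6] add  r4, r3, #19 -> r4=0x62
epilogue: pop r4=0x53, sp=0xb5
prologue pushed ['r4'] at ['0xb4']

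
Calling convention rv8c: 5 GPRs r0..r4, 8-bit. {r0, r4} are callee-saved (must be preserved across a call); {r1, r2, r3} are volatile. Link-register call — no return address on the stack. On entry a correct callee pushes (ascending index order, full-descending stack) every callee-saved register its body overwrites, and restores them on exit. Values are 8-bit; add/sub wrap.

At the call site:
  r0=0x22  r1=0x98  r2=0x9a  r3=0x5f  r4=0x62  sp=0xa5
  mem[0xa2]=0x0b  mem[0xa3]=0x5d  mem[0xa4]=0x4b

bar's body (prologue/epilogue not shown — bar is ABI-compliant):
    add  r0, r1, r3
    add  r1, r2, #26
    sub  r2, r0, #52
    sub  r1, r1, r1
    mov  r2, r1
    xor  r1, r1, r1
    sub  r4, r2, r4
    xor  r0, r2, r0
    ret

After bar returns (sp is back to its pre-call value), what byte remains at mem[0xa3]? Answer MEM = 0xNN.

prologue: push r0 -> mem[0xa4]=0x22, sp=0xa4
prologue: push r4 -> mem[0xa3]=0x62, sp=0xa3
body[0] add  r0, r1, r3 -> r0=0xf7
body[1] add  r1, r2, #26 -> r1=0xb4
body[2] sub  r2, r0, #52 -> r2=0xc3
body[3] sub  r1, r1, r1 -> r1=0x00
body[4] mov  r2, r1 -> r2=0x00
body[5] xor  r1, r1, r1 -> r1=0x00
body[6] sub  r4, r2, r4 -> r4=0x9e
body[7] xor  r0, r2, r0 -> r0=0xf7
epilogue: pop r4=0x62, sp=0xa4
epilogue: pop r0=0x22, sp=0xa5
prologue pushed ['r0', 'r4'] at ['0xa4', '0xa3']

MEM = 0x62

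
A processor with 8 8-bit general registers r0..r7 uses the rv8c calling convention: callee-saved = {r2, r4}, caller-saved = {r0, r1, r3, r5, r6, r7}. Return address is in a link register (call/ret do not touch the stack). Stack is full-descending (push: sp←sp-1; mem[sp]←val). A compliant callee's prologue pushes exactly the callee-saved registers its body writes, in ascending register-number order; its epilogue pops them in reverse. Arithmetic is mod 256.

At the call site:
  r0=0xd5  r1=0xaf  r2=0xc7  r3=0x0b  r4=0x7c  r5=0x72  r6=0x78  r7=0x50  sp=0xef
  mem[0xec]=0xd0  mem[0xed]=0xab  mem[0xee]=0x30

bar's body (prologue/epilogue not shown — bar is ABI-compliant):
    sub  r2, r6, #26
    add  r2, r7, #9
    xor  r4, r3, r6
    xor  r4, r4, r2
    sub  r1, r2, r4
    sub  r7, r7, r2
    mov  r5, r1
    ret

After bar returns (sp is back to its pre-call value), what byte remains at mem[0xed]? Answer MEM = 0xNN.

MEM = 0x7c

prologue: push r2 → mem[0xee]=0xc7, sp=0xee
prologue: push r4 → mem[0xed]=0x7c, sp=0xed
body[0] sub  r2, r6, #26 → r2=0x5e
body[1] add  r2, r7, #9 → r2=0x59
body[2] xor  r4, r3, r6 → r4=0x73
body[3] xor  r4, r4, r2 → r4=0x2a
body[4] sub  r1, r2, r4 → r1=0x2f
body[5] sub  r7, r7, r2 → r7=0xf7
body[6] mov  r5, r1 → r5=0x2f
epilogue: pop r4=0x7c, sp=0xee
epilogue: pop r2=0xc7, sp=0xef
prologue pushed ['r2', 'r4'] at ['0xee', '0xed']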